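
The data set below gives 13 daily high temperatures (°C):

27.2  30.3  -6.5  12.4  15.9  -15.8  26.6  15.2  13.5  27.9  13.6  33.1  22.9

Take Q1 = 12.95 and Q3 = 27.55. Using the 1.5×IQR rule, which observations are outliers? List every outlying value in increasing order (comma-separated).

-15.8

IQR = Q3 − Q1 = 27.55 − 12.95 = 14.60.
Lower fence = Q1 − 1.5·IQR = 12.95 − 21.90 = -8.95.
Upper fence = Q3 + 1.5·IQR = 27.55 + 21.90 = 49.45.
-15.8 < -8.95 → outlier.
All remaining values lie within [-8.95, 49.45].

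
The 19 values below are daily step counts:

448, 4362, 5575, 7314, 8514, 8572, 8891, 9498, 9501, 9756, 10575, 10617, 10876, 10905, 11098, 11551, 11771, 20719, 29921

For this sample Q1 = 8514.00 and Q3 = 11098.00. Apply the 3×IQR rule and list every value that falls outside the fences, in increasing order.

448, 20719, 29921

IQR = Q3 − Q1 = 11098.00 − 8514.00 = 2584.00.
Lower fence = Q1 − 3·IQR = 8514.00 − 7752.00 = 762.00.
Upper fence = Q3 + 3·IQR = 11098.00 + 7752.00 = 18850.00.
448 < 762.00 → outlier.
20719 > 18850.00 → outlier.
29921 > 18850.00 → outlier.
All remaining values lie within [762.00, 18850.00].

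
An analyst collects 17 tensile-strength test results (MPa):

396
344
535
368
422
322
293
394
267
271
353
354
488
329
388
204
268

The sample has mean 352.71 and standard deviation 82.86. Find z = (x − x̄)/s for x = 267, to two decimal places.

-1.03

z = (267 − 352.71) / 82.86 = -1.03.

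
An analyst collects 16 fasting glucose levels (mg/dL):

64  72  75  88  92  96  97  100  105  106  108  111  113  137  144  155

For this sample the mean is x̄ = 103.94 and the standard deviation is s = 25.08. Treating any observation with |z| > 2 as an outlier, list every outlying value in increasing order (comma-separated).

155

Cutoffs at x̄ ± 2s: 103.94 ± 2·25.08 = [53.78, 154.10].
155: z = 2.04, |z| > 2 → outlier.
Every other value lies within [53.78, 154.10].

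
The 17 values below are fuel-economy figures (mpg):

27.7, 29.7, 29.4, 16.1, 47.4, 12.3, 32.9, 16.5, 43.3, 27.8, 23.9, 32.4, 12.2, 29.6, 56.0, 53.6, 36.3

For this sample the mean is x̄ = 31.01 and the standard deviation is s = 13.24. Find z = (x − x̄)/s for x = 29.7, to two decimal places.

z = (29.7 − 31.01) / 13.24 = -0.10.

-0.10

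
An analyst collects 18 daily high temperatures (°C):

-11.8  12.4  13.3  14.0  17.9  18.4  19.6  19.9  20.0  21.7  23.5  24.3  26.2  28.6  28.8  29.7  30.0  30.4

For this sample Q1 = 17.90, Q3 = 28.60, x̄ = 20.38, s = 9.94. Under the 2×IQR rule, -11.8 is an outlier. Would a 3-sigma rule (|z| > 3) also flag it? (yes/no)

z = (-11.8 − 20.38) / 9.94 = -3.24.
|z| = 3.24 > 3.

yes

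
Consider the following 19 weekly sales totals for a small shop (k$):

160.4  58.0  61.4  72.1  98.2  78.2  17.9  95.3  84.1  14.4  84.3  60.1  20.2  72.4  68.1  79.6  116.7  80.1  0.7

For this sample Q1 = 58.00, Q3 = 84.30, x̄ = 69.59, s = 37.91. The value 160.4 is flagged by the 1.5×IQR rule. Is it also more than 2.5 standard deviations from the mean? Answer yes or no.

z = (160.4 − 69.59) / 37.91 = 2.40.
|z| = 2.40 ≤ 2.5.

no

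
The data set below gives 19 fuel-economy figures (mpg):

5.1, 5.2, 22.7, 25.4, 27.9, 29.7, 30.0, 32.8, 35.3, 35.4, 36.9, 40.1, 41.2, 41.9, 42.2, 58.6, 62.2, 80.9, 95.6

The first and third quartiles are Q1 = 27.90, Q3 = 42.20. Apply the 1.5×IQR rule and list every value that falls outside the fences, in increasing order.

IQR = Q3 − Q1 = 42.20 − 27.90 = 14.30.
Lower fence = Q1 − 1.5·IQR = 27.90 − 21.45 = 6.45.
Upper fence = Q3 + 1.5·IQR = 42.20 + 21.45 = 63.65.
5.1 < 6.45 → outlier.
5.2 < 6.45 → outlier.
80.9 > 63.65 → outlier.
95.6 > 63.65 → outlier.
All remaining values lie within [6.45, 63.65].

5.1, 5.2, 80.9, 95.6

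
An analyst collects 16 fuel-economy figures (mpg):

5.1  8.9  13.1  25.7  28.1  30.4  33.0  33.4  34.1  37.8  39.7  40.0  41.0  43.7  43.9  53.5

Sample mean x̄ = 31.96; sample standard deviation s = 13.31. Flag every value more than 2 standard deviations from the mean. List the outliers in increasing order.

Cutoffs at x̄ ± 2s: 31.96 ± 2·13.31 = [5.34, 58.58].
5.1: z = -2.02, |z| > 2 → outlier.
Every other value lies within [5.34, 58.58].

5.1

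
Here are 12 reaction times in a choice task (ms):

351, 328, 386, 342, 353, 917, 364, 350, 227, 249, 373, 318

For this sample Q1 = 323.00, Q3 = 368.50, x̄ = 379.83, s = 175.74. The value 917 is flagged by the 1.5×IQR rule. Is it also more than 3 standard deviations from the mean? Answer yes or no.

z = (917 − 379.83) / 175.74 = 3.06.
|z| = 3.06 > 3.

yes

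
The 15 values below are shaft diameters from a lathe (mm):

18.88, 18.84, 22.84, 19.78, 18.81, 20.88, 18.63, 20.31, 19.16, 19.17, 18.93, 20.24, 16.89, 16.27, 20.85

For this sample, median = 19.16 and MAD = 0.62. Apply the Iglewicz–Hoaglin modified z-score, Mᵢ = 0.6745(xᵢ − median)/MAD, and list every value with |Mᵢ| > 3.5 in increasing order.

|Mᵢ| > 3.5 ⇔ |xᵢ − 19.16| > 3.5·0.62/0.6745 = 3.22.
So outliers lie outside [15.94, 22.38].
22.84: M = 4.00 → outlier.

22.84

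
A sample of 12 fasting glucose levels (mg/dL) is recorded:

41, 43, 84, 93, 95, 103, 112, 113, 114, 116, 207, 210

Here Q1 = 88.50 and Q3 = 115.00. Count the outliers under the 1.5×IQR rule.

IQR = 26.50; fences at 88.50 − 39.75 = 48.75 and 115.00 + 39.75 = 154.75.
Outside the cutoffs: 41, 43, 207, 210.

4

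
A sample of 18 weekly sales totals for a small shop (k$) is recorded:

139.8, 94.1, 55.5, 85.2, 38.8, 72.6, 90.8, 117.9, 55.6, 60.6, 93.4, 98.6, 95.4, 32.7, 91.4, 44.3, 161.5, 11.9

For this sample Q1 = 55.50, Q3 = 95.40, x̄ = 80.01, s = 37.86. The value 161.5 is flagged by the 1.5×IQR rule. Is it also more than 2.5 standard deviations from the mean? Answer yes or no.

z = (161.5 − 80.01) / 37.86 = 2.15.
|z| = 2.15 ≤ 2.5.

no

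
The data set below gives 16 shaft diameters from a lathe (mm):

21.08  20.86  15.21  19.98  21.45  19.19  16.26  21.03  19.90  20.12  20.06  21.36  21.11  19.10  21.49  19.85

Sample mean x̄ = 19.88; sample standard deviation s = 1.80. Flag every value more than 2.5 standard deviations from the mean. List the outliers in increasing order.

Cutoffs at x̄ ± 2.5s: 19.88 ± 2.5·1.80 = [15.38, 24.38].
15.21: z = -2.59, |z| > 2.5 → outlier.
Every other value lies within [15.38, 24.38].

15.21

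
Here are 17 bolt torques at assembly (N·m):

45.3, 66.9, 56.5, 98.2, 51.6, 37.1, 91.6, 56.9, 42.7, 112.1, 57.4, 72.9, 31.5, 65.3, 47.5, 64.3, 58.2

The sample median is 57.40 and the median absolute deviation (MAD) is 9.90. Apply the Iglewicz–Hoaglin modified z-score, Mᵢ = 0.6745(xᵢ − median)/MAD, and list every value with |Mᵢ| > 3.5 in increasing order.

|Mᵢ| > 3.5 ⇔ |xᵢ − 57.40| > 3.5·9.90/0.6745 = 51.37.
So outliers lie outside [6.03, 108.77].
112.1: M = 3.73 → outlier.

112.1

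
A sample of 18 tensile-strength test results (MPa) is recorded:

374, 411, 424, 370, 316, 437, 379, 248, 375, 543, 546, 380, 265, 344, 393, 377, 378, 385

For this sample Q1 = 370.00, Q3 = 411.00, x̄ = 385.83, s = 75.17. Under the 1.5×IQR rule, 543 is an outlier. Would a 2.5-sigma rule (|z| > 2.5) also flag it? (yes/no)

no

z = (543 − 385.83) / 75.17 = 2.09.
|z| = 2.09 ≤ 2.5.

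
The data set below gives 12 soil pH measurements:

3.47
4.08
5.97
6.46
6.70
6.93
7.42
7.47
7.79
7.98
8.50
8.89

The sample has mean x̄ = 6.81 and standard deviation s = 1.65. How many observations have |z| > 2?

1

Cutoffs: x̄ ± 2s = [3.51, 10.11].
Outside the cutoffs: 3.47.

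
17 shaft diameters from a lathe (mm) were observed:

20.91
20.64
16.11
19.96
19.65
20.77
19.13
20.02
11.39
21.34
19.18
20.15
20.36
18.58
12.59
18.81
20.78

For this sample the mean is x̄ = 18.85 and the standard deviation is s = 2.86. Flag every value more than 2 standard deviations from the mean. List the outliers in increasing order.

Cutoffs at x̄ ± 2s: 18.85 ± 2·2.86 = [13.13, 24.57].
11.39: z = -2.61, |z| > 2 → outlier.
12.59: z = -2.19, |z| > 2 → outlier.
Every other value lies within [13.13, 24.57].

11.39, 12.59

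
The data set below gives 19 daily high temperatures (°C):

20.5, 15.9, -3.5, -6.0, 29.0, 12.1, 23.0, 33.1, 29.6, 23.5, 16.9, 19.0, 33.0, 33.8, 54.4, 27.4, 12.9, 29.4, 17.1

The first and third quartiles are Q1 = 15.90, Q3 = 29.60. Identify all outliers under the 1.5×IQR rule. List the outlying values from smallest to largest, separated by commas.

-6.0, 54.4

IQR = Q3 − Q1 = 29.60 − 15.90 = 13.70.
Lower fence = Q1 − 1.5·IQR = 15.90 − 20.55 = -4.65.
Upper fence = Q3 + 1.5·IQR = 29.60 + 20.55 = 50.15.
-6.0 < -4.65 → outlier.
54.4 > 50.15 → outlier.
All remaining values lie within [-4.65, 50.15].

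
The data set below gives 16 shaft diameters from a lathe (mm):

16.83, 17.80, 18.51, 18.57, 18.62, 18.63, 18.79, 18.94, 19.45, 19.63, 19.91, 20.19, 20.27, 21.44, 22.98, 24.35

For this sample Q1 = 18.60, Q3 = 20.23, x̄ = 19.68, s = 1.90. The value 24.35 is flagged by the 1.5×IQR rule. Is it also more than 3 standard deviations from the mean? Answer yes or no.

no

z = (24.35 − 19.68) / 1.90 = 2.46.
|z| = 2.46 ≤ 3.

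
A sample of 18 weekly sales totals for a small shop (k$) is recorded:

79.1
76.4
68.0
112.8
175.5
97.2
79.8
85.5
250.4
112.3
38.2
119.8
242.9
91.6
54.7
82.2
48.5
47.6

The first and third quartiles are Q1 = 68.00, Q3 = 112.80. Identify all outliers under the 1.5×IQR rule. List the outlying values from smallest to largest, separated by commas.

IQR = Q3 − Q1 = 112.80 − 68.00 = 44.80.
Lower fence = Q1 − 1.5·IQR = 68.00 − 67.20 = 0.80.
Upper fence = Q3 + 1.5·IQR = 112.80 + 67.20 = 180.00.
242.9 > 180.00 → outlier.
250.4 > 180.00 → outlier.
All remaining values lie within [0.80, 180.00].

242.9, 250.4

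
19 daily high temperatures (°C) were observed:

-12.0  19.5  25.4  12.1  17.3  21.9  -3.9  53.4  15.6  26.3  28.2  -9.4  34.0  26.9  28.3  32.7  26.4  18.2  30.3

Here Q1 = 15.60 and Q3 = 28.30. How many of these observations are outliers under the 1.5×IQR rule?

4

IQR = 12.70; fences at 15.60 − 19.05 = -3.45 and 28.30 + 19.05 = 47.35.
Outside the cutoffs: -12.0, -9.4, -3.9, 53.4.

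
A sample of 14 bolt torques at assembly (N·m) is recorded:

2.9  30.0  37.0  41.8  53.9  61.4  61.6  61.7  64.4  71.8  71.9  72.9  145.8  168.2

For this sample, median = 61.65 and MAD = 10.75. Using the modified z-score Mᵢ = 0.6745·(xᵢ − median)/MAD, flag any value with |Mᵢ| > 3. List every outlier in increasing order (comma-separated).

2.9, 145.8, 168.2

|Mᵢ| > 3 ⇔ |xᵢ − 61.65| > 3·10.75/0.6745 = 47.81.
So outliers lie outside [13.84, 109.46].
2.9: M = -3.69 → outlier.
145.8: M = 5.28 → outlier.
168.2: M = 6.69 → outlier.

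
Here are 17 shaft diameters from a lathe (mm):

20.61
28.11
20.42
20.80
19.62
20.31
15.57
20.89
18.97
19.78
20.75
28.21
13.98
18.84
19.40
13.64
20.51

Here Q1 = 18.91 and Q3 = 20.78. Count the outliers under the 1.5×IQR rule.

5

IQR = 1.87; fences at 18.91 − 2.805 = 16.105 and 20.78 + 2.805 = 23.585.
Outside the cutoffs: 13.64, 13.98, 15.57, 28.11, 28.21.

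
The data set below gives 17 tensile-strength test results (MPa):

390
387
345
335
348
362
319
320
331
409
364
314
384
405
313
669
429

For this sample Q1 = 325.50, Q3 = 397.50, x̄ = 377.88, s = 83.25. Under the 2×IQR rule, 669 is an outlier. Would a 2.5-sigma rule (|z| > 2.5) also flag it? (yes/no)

z = (669 − 377.88) / 83.25 = 3.50.
|z| = 3.50 > 2.5.

yes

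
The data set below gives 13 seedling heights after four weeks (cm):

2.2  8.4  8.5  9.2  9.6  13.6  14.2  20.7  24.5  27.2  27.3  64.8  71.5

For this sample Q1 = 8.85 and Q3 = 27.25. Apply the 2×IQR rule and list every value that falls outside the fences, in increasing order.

IQR = Q3 − Q1 = 27.25 − 8.85 = 18.40.
Lower fence = Q1 − 2·IQR = 8.85 − 36.80 = -27.95.
Upper fence = Q3 + 2·IQR = 27.25 + 36.80 = 64.05.
64.8 > 64.05 → outlier.
71.5 > 64.05 → outlier.
All remaining values lie within [-27.95, 64.05].

64.8, 71.5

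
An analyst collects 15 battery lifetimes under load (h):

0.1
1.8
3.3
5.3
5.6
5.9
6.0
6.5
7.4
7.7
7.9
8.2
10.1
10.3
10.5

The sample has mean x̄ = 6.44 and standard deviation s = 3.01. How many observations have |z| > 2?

1

Cutoffs: x̄ ± 2s = [0.42, 12.46].
Outside the cutoffs: 0.1.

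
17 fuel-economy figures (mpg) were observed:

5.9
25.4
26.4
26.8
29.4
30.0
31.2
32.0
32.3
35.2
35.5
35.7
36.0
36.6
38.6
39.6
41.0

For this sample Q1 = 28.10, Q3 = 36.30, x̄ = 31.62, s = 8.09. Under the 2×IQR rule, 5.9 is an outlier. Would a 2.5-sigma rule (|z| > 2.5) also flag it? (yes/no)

z = (5.9 − 31.62) / 8.09 = -3.18.
|z| = 3.18 > 2.5.

yes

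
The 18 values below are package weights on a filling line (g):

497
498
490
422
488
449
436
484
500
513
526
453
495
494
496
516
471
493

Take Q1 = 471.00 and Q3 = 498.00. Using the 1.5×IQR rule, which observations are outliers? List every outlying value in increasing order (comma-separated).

422

IQR = Q3 − Q1 = 498.00 − 471.00 = 27.00.
Lower fence = Q1 − 1.5·IQR = 471.00 − 40.50 = 430.50.
Upper fence = Q3 + 1.5·IQR = 498.00 + 40.50 = 538.50.
422 < 430.50 → outlier.
All remaining values lie within [430.50, 538.50].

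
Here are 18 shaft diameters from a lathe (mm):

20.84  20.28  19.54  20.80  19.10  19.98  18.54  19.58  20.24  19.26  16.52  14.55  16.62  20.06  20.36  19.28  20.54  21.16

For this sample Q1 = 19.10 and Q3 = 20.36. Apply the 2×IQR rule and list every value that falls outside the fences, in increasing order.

IQR = Q3 − Q1 = 20.36 − 19.10 = 1.26.
Lower fence = Q1 − 2·IQR = 19.10 − 2.52 = 16.58.
Upper fence = Q3 + 2·IQR = 20.36 + 2.52 = 22.88.
14.55 < 16.58 → outlier.
16.52 < 16.58 → outlier.
All remaining values lie within [16.58, 22.88].

14.55, 16.52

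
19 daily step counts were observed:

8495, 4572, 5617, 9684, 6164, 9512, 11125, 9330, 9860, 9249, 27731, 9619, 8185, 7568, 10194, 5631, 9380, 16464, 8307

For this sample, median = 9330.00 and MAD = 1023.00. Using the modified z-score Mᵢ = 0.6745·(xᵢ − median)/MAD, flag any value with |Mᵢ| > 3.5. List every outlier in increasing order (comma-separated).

|Mᵢ| > 3.5 ⇔ |xᵢ − 9330.00| > 3.5·1023.00/0.6745 = 5308.38.
So outliers lie outside [4021.62, 14638.38].
16464: M = 4.70 → outlier.
27731: M = 12.13 → outlier.

16464, 27731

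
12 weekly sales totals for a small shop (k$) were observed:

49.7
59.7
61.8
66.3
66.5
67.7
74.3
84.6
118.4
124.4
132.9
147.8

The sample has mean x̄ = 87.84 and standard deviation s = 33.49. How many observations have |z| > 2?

0

Cutoffs: x̄ ± 2s = [20.86, 154.82].
Every value lies within the cutoffs.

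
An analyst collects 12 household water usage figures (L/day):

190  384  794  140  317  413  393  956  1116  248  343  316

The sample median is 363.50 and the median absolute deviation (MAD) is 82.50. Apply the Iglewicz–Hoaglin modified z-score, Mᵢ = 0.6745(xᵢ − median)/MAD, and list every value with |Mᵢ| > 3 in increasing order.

794, 956, 1116

|Mᵢ| > 3 ⇔ |xᵢ − 363.50| > 3·82.50/0.6745 = 366.94.
So outliers lie outside [-3.44, 730.44].
794: M = 3.52 → outlier.
956: M = 4.84 → outlier.
1116: M = 6.15 → outlier.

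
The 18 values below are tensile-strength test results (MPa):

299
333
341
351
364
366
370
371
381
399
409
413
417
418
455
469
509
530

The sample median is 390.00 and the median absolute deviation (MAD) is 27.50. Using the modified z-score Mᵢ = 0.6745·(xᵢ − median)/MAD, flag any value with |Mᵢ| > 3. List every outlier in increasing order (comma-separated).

|Mᵢ| > 3 ⇔ |xᵢ − 390.00| > 3·27.50/0.6745 = 122.31.
So outliers lie outside [267.69, 512.31].
530: M = 3.43 → outlier.

530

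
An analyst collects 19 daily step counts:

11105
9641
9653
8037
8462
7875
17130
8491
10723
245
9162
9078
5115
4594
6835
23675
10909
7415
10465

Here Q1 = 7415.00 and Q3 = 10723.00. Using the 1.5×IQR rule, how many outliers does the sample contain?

3

IQR = 3308.00; fences at 7415.00 − 4962.00 = 2453.00 and 10723.00 + 4962.00 = 15685.00.
Outside the cutoffs: 245, 17130, 23675.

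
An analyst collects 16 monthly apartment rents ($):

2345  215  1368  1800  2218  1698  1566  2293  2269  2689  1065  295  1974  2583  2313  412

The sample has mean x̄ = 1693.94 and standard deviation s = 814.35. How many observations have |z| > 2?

0

Cutoffs: x̄ ± 2s = [65.24, 3322.64].
Every value lies within the cutoffs.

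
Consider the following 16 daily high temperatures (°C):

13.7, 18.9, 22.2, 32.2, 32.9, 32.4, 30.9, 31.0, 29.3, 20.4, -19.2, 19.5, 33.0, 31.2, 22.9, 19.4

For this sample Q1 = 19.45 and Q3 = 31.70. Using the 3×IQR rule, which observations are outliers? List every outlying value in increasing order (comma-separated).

-19.2

IQR = Q3 − Q1 = 31.70 − 19.45 = 12.25.
Lower fence = Q1 − 3·IQR = 19.45 − 36.75 = -17.30.
Upper fence = Q3 + 3·IQR = 31.70 + 36.75 = 68.45.
-19.2 < -17.30 → outlier.
All remaining values lie within [-17.30, 68.45].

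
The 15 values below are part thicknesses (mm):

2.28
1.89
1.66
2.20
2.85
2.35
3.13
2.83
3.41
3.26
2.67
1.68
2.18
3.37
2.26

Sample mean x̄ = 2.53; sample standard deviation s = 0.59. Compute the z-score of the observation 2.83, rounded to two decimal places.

0.51

z = (2.83 − 2.53) / 0.59 = 0.51.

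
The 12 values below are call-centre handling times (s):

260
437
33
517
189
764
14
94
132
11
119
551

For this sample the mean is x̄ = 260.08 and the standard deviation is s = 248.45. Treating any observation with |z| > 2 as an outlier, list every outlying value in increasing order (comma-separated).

764

Cutoffs at x̄ ± 2s: 260.08 ± 2·248.45 = [-236.82, 756.98].
764: z = 2.03, |z| > 2 → outlier.
Every other value lies within [-236.82, 756.98].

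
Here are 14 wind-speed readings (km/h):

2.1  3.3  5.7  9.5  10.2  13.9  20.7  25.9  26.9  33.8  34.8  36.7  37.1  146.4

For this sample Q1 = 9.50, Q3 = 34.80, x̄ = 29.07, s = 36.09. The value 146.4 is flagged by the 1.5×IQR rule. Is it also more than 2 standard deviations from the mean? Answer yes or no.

yes

z = (146.4 − 29.07) / 36.09 = 3.25.
|z| = 3.25 > 2.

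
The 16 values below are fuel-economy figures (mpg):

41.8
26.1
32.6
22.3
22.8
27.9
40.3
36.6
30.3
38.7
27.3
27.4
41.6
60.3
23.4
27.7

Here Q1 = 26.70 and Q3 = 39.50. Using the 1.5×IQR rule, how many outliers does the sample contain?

IQR = 12.80; fences at 26.70 − 19.20 = 7.50 and 39.50 + 19.20 = 58.70.
Outside the cutoffs: 60.3.

1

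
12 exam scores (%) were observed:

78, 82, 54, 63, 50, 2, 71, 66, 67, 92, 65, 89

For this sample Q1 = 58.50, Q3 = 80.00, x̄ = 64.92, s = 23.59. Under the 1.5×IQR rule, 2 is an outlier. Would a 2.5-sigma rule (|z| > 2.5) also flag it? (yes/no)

yes

z = (2 − 64.92) / 23.59 = -2.67.
|z| = 2.67 > 2.5.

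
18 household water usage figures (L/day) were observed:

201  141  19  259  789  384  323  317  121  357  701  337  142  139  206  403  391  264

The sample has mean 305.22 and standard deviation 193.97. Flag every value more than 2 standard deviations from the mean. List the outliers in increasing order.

701, 789

Cutoffs at x̄ ± 2s: 305.22 ± 2·193.97 = [-82.72, 693.16].
701: z = 2.04, |z| > 2 → outlier.
789: z = 2.49, |z| > 2 → outlier.
Every other value lies within [-82.72, 693.16].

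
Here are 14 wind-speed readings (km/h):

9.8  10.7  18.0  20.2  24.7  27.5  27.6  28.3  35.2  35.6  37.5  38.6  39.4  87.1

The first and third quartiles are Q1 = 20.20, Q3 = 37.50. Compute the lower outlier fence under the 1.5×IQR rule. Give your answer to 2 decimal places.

IQR = Q3 − Q1 = 37.50 − 20.20 = 17.30.
Lower fence = Q1 − 1.5·IQR = 20.20 − 25.95 = -5.75.
Upper fence = Q3 + 1.5·IQR = 37.50 + 25.95 = 63.45.

-5.75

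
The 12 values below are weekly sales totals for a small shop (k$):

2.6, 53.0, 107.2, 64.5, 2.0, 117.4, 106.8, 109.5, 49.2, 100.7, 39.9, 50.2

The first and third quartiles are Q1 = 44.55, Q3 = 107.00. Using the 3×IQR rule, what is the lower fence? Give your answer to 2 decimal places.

IQR = Q3 − Q1 = 107.00 − 44.55 = 62.45.
Lower fence = Q1 − 3·IQR = 44.55 − 187.35 = -142.80.
Upper fence = Q3 + 3·IQR = 107.00 + 187.35 = 294.35.

-142.80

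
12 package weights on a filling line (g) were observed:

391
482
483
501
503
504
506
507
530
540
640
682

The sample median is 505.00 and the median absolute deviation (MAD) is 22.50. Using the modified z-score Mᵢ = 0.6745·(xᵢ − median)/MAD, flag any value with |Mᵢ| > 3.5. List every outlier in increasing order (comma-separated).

|Mᵢ| > 3.5 ⇔ |xᵢ − 505.00| > 3.5·22.50/0.6745 = 116.75.
So outliers lie outside [388.25, 621.75].
640: M = 4.05 → outlier.
682: M = 5.31 → outlier.

640, 682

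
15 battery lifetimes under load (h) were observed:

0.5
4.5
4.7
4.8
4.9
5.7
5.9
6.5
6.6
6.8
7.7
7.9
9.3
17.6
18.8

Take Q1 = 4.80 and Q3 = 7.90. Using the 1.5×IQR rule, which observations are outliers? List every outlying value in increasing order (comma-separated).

IQR = Q3 − Q1 = 7.90 − 4.80 = 3.10.
Lower fence = Q1 − 1.5·IQR = 4.80 − 4.65 = 0.15.
Upper fence = Q3 + 1.5·IQR = 7.90 + 4.65 = 12.55.
17.6 > 12.55 → outlier.
18.8 > 12.55 → outlier.
All remaining values lie within [0.15, 12.55].

17.6, 18.8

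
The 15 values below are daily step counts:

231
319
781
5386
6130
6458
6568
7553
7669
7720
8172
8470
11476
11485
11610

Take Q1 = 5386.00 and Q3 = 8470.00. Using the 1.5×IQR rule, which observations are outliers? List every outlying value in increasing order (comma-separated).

IQR = Q3 − Q1 = 8470.00 − 5386.00 = 3084.00.
Lower fence = Q1 − 1.5·IQR = 5386.00 − 4626.00 = 760.00.
Upper fence = Q3 + 1.5·IQR = 8470.00 + 4626.00 = 13096.00.
231 < 760.00 → outlier.
319 < 760.00 → outlier.
All remaining values lie within [760.00, 13096.00].

231, 319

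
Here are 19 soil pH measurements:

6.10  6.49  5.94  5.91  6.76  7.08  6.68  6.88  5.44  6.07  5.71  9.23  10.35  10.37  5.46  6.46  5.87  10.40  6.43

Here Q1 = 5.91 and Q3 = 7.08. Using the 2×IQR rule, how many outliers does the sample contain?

3

IQR = 1.17; fences at 5.91 − 2.34 = 3.57 and 7.08 + 2.34 = 9.42.
Outside the cutoffs: 10.35, 10.37, 10.40.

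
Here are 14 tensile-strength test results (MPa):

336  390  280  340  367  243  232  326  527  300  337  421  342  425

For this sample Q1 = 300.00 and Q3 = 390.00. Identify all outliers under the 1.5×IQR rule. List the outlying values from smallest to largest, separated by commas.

527

IQR = Q3 − Q1 = 390.00 − 300.00 = 90.00.
Lower fence = Q1 − 1.5·IQR = 300.00 − 135.00 = 165.00.
Upper fence = Q3 + 1.5·IQR = 390.00 + 135.00 = 525.00.
527 > 525.00 → outlier.
All remaining values lie within [165.00, 525.00].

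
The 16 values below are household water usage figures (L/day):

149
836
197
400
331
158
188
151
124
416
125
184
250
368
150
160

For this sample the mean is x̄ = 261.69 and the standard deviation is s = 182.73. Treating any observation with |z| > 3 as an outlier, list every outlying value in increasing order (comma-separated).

836

Cutoffs at x̄ ± 3s: 261.69 ± 3·182.73 = [-286.50, 809.88].
836: z = 3.14, |z| > 3 → outlier.
Every other value lies within [-286.50, 809.88].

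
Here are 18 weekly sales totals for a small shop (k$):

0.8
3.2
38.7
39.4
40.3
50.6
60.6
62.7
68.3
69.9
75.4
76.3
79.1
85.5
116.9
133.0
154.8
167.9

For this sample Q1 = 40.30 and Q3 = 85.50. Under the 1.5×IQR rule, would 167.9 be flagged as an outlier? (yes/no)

yes

IQR = Q3 − Q1 = 85.50 − 40.30 = 45.20.
Lower fence = Q1 − 1.5·IQR = 40.30 − 67.80 = -27.50.
Upper fence = Q3 + 1.5·IQR = 85.50 + 67.80 = 153.30.
167.9 lies above the upper fence.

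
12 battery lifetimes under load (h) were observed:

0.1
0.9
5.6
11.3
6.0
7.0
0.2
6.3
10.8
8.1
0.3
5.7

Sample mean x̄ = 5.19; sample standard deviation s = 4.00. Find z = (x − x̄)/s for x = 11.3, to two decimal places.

1.53

z = (11.3 − 5.19) / 4.00 = 1.53.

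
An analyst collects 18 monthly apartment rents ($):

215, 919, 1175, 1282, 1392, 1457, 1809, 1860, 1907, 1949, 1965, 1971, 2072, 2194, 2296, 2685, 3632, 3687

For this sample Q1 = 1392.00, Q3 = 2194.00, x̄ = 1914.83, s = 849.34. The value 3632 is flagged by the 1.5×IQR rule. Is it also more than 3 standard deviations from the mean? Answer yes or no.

z = (3632 − 1914.83) / 849.34 = 2.02.
|z| = 2.02 ≤ 3.

no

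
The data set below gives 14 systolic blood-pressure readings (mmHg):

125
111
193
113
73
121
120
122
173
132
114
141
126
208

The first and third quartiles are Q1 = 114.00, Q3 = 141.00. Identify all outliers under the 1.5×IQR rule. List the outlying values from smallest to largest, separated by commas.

IQR = Q3 − Q1 = 141.00 − 114.00 = 27.00.
Lower fence = Q1 − 1.5·IQR = 114.00 − 40.50 = 73.50.
Upper fence = Q3 + 1.5·IQR = 141.00 + 40.50 = 181.50.
73 < 73.50 → outlier.
193 > 181.50 → outlier.
208 > 181.50 → outlier.
All remaining values lie within [73.50, 181.50].

73, 193, 208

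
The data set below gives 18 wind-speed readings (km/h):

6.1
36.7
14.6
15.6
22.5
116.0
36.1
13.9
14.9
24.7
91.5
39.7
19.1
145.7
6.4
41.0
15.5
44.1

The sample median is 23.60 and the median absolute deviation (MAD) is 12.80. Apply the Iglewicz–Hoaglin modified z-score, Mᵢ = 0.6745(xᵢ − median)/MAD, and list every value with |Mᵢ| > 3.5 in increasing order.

|Mᵢ| > 3.5 ⇔ |xᵢ − 23.60| > 3.5·12.80/0.6745 = 66.42.
So outliers lie outside [-42.82, 90.02].
91.5: M = 3.58 → outlier.
116.0: M = 4.87 → outlier.
145.7: M = 6.43 → outlier.

91.5, 116.0, 145.7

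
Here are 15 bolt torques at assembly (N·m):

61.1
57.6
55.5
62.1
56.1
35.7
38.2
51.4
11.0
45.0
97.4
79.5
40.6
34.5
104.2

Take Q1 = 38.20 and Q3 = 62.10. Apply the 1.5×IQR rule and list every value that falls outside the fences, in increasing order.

104.2

IQR = Q3 − Q1 = 62.10 − 38.20 = 23.90.
Lower fence = Q1 − 1.5·IQR = 38.20 − 35.85 = 2.35.
Upper fence = Q3 + 1.5·IQR = 62.10 + 35.85 = 97.95.
104.2 > 97.95 → outlier.
All remaining values lie within [2.35, 97.95].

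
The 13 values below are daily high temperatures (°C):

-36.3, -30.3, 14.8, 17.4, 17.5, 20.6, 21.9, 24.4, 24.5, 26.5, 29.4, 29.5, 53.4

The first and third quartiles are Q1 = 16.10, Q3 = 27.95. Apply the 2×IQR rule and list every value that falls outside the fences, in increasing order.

-36.3, -30.3, 53.4

IQR = Q3 − Q1 = 27.95 − 16.10 = 11.85.
Lower fence = Q1 − 2·IQR = 16.10 − 23.70 = -7.60.
Upper fence = Q3 + 2·IQR = 27.95 + 23.70 = 51.65.
-36.3 < -7.60 → outlier.
-30.3 < -7.60 → outlier.
53.4 > 51.65 → outlier.
All remaining values lie within [-7.60, 51.65].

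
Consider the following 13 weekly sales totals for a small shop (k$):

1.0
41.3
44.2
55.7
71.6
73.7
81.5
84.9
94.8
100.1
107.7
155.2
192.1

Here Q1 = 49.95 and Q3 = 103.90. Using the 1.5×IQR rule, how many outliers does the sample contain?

1

IQR = 53.95; fences at 49.95 − 80.925 = -30.975 and 103.90 + 80.925 = 184.825.
Outside the cutoffs: 192.1.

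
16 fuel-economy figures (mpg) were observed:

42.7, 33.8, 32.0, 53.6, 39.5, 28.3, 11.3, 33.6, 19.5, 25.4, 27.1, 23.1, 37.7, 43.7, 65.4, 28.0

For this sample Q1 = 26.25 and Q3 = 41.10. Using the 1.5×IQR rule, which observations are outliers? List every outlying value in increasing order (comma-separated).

IQR = Q3 − Q1 = 41.10 − 26.25 = 14.85.
Lower fence = Q1 − 1.5·IQR = 26.25 − 22.275 = 3.975.
Upper fence = Q3 + 1.5·IQR = 41.10 + 22.275 = 63.375.
65.4 > 63.375 → outlier.
All remaining values lie within [3.975, 63.375].

65.4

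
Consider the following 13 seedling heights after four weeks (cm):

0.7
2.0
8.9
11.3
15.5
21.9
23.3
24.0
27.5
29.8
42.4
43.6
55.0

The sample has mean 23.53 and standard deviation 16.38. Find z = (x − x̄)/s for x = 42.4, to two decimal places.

z = (42.4 − 23.53) / 16.38 = 1.15.

1.15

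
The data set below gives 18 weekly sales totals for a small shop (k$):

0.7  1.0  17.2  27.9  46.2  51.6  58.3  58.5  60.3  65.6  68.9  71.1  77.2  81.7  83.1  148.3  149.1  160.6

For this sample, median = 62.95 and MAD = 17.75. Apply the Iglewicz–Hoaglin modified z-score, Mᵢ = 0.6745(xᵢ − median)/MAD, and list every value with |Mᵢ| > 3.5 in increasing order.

|Mᵢ| > 3.5 ⇔ |xᵢ − 62.95| > 3.5·17.75/0.6745 = 92.11.
So outliers lie outside [-29.16, 155.06].
160.6: M = 3.71 → outlier.

160.6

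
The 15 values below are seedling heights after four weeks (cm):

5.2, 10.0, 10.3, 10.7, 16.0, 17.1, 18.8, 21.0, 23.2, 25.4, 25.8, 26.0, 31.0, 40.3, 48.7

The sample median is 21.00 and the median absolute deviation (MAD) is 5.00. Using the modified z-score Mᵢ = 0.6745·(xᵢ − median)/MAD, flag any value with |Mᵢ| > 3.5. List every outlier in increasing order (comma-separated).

48.7

|Mᵢ| > 3.5 ⇔ |xᵢ − 21.00| > 3.5·5.00/0.6745 = 25.95.
So outliers lie outside [-4.95, 46.95].
48.7: M = 3.74 → outlier.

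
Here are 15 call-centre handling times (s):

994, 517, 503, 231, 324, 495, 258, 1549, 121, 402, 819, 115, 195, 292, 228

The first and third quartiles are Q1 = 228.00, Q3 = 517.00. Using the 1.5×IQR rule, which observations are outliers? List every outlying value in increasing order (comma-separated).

IQR = Q3 − Q1 = 517.00 − 228.00 = 289.00.
Lower fence = Q1 − 1.5·IQR = 228.00 − 433.50 = -205.50.
Upper fence = Q3 + 1.5·IQR = 517.00 + 433.50 = 950.50.
994 > 950.50 → outlier.
1549 > 950.50 → outlier.
All remaining values lie within [-205.50, 950.50].

994, 1549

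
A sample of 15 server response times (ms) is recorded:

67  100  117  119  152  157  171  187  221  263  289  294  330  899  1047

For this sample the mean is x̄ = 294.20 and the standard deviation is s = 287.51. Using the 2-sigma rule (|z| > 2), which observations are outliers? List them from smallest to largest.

899, 1047

Cutoffs at x̄ ± 2s: 294.20 ± 2·287.51 = [-280.82, 869.22].
899: z = 2.10, |z| > 2 → outlier.
1047: z = 2.62, |z| > 2 → outlier.
Every other value lies within [-280.82, 869.22].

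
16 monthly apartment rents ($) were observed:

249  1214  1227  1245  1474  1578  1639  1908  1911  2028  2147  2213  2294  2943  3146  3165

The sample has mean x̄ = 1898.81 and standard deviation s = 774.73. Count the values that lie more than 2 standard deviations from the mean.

Cutoffs: x̄ ± 2s = [349.35, 3448.27].
Outside the cutoffs: 249.

1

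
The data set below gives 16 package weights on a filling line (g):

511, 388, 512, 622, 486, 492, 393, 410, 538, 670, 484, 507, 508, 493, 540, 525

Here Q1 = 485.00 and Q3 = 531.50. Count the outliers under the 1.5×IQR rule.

5

IQR = 46.50; fences at 485.00 − 69.75 = 415.25 and 531.50 + 69.75 = 601.25.
Outside the cutoffs: 388, 393, 410, 622, 670.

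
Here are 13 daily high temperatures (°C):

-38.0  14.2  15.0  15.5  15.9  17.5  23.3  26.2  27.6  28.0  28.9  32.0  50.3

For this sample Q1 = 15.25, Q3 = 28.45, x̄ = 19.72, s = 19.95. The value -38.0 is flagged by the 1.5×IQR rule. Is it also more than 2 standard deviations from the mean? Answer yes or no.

z = (-38.0 − 19.72) / 19.95 = -2.89.
|z| = 2.89 > 2.

yes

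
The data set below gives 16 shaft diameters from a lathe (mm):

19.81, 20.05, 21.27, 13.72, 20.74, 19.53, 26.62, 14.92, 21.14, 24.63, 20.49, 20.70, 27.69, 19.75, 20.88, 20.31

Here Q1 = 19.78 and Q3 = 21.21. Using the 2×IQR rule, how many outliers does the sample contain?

5

IQR = 1.43; fences at 19.78 − 2.86 = 16.92 and 21.21 + 2.86 = 24.07.
Outside the cutoffs: 13.72, 14.92, 24.63, 26.62, 27.69.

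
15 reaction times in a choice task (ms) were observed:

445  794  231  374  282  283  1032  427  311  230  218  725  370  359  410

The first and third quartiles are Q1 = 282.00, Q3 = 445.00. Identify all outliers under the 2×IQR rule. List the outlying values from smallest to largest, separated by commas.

IQR = Q3 − Q1 = 445.00 − 282.00 = 163.00.
Lower fence = Q1 − 2·IQR = 282.00 − 326.00 = -44.00.
Upper fence = Q3 + 2·IQR = 445.00 + 326.00 = 771.00.
794 > 771.00 → outlier.
1032 > 771.00 → outlier.
All remaining values lie within [-44.00, 771.00].

794, 1032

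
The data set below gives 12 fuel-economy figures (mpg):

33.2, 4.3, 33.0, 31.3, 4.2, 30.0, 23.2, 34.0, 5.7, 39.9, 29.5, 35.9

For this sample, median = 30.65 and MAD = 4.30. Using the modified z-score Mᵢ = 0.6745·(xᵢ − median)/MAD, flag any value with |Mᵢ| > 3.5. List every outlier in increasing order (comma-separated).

|Mᵢ| > 3.5 ⇔ |xᵢ − 30.65| > 3.5·4.30/0.6745 = 22.31.
So outliers lie outside [8.34, 52.96].
4.2: M = -4.15 → outlier.
4.3: M = -4.13 → outlier.
5.7: M = -3.91 → outlier.

4.2, 4.3, 5.7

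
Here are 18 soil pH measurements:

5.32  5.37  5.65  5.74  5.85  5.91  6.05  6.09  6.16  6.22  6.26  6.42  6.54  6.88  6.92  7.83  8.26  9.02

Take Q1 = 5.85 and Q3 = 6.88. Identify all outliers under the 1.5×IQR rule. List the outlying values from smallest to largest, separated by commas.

9.02

IQR = Q3 − Q1 = 6.88 − 5.85 = 1.03.
Lower fence = Q1 − 1.5·IQR = 5.85 − 1.545 = 4.305.
Upper fence = Q3 + 1.5·IQR = 6.88 + 1.545 = 8.425.
9.02 > 8.425 → outlier.
All remaining values lie within [4.305, 8.425].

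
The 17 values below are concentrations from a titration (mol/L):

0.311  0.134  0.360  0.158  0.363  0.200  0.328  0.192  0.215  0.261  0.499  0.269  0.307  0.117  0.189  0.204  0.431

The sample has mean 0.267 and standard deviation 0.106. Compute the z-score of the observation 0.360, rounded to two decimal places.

0.88

z = (0.360 − 0.267) / 0.106 = 0.88.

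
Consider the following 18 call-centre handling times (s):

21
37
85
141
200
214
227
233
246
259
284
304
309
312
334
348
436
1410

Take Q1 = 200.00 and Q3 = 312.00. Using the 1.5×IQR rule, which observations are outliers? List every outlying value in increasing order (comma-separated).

IQR = Q3 − Q1 = 312.00 − 200.00 = 112.00.
Lower fence = Q1 − 1.5·IQR = 200.00 − 168.00 = 32.00.
Upper fence = Q3 + 1.5·IQR = 312.00 + 168.00 = 480.00.
21 < 32.00 → outlier.
1410 > 480.00 → outlier.
All remaining values lie within [32.00, 480.00].

21, 1410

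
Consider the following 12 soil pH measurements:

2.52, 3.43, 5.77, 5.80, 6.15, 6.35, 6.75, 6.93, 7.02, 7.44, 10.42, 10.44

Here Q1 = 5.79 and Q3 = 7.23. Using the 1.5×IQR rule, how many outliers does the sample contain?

IQR = 1.44; fences at 5.79 − 2.16 = 3.63 and 7.23 + 2.16 = 9.39.
Outside the cutoffs: 2.52, 3.43, 10.42, 10.44.

4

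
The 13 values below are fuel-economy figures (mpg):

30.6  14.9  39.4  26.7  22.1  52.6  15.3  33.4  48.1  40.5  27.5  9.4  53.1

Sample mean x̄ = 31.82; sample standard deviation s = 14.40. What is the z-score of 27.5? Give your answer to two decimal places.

z = (27.5 − 31.82) / 14.40 = -0.30.

-0.30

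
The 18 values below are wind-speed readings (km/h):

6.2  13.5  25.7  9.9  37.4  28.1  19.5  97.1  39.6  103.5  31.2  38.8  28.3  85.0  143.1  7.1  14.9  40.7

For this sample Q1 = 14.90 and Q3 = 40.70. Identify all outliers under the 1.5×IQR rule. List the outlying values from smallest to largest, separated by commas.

85.0, 97.1, 103.5, 143.1

IQR = Q3 − Q1 = 40.70 − 14.90 = 25.80.
Lower fence = Q1 − 1.5·IQR = 14.90 − 38.70 = -23.80.
Upper fence = Q3 + 1.5·IQR = 40.70 + 38.70 = 79.40.
85.0 > 79.40 → outlier.
97.1 > 79.40 → outlier.
103.5 > 79.40 → outlier.
143.1 > 79.40 → outlier.
All remaining values lie within [-23.80, 79.40].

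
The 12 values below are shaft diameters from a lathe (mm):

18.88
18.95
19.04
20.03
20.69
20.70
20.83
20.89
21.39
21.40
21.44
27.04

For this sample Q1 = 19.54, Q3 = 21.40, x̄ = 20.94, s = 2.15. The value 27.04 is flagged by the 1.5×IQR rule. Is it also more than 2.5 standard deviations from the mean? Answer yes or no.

z = (27.04 − 20.94) / 2.15 = 2.84.
|z| = 2.84 > 2.5.

yes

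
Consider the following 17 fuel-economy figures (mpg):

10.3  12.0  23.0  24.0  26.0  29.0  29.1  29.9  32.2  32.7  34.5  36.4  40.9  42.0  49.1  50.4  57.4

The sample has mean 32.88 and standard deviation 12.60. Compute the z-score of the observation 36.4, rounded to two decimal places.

0.28

z = (36.4 − 32.88) / 12.60 = 0.28.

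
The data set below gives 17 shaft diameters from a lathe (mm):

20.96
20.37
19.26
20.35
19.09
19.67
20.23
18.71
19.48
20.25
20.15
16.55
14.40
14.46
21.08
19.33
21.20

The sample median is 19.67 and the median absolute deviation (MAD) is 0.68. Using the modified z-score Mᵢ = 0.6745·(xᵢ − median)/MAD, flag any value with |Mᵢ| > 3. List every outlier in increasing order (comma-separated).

14.40, 14.46, 16.55

|Mᵢ| > 3 ⇔ |xᵢ − 19.67| > 3·0.68/0.6745 = 3.02.
So outliers lie outside [16.65, 22.69].
14.40: M = -5.23 → outlier.
14.46: M = -5.17 → outlier.
16.55: M = -3.09 → outlier.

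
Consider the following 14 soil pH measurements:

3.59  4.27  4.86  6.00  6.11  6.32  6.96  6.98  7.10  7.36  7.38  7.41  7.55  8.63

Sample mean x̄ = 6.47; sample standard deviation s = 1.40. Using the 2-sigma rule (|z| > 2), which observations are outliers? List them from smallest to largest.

3.59

Cutoffs at x̄ ± 2s: 6.47 ± 2·1.40 = [3.67, 9.27].
3.59: z = -2.06, |z| > 2 → outlier.
Every other value lies within [3.67, 9.27].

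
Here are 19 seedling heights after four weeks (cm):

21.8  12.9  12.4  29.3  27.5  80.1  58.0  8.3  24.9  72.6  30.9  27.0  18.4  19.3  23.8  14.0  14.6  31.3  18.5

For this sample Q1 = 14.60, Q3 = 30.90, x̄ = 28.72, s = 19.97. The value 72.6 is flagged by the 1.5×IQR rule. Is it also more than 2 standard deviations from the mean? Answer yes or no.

z = (72.6 − 28.72) / 19.97 = 2.20.
|z| = 2.20 > 2.

yes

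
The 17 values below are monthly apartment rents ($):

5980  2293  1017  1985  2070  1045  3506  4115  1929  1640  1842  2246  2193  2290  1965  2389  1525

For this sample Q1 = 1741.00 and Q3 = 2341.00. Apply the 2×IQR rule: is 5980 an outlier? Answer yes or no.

IQR = Q3 − Q1 = 2341.00 − 1741.00 = 600.00.
Lower fence = Q1 − 2·IQR = 1741.00 − 1200.00 = 541.00.
Upper fence = Q3 + 2·IQR = 2341.00 + 1200.00 = 3541.00.
5980 lies above the upper fence.

yes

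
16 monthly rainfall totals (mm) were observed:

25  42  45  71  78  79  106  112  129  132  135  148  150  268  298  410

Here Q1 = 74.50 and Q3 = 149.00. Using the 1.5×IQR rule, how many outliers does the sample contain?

3

IQR = 74.50; fences at 74.50 − 111.75 = -37.25 and 149.00 + 111.75 = 260.75.
Outside the cutoffs: 268, 298, 410.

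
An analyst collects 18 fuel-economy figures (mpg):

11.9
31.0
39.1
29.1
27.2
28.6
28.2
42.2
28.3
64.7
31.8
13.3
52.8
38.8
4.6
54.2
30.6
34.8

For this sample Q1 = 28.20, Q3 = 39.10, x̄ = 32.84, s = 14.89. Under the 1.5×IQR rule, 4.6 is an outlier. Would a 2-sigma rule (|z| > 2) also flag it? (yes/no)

no

z = (4.6 − 32.84) / 14.89 = -1.90.
|z| = 1.90 ≤ 2.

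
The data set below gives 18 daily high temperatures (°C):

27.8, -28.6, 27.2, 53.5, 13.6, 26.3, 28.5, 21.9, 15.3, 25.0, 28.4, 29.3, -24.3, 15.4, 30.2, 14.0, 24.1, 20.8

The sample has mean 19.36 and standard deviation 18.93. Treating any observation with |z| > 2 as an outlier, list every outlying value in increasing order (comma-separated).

Cutoffs at x̄ ± 2s: 19.36 ± 2·18.93 = [-18.50, 57.22].
-28.6: z = -2.53, |z| > 2 → outlier.
-24.3: z = -2.31, |z| > 2 → outlier.
Every other value lies within [-18.50, 57.22].

-28.6, -24.3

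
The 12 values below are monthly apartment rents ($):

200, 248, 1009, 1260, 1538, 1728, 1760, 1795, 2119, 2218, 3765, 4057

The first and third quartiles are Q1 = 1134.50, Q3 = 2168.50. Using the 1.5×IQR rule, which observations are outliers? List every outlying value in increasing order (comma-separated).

IQR = Q3 − Q1 = 2168.50 − 1134.50 = 1034.00.
Lower fence = Q1 − 1.5·IQR = 1134.50 − 1551.00 = -416.50.
Upper fence = Q3 + 1.5·IQR = 2168.50 + 1551.00 = 3719.50.
3765 > 3719.50 → outlier.
4057 > 3719.50 → outlier.
All remaining values lie within [-416.50, 3719.50].

3765, 4057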